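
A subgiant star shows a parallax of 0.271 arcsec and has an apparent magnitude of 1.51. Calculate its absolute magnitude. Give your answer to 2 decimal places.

d = 1/p = 1/0.271″ = 3.690 pc
5 log₁₀(d/10 pc) = 5 log₁₀(3.690) − 5 = -2.165
M = m − 5 log₁₀(d/10) = 1.51 + 2.165 = 3.675

M ≈ 3.67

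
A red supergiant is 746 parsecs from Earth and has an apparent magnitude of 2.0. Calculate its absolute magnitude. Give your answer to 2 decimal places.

5 log₁₀(d/10 pc) = 5 log₁₀(746.0) − 5 = 9.364
M = m − 5 log₁₀(d/10) = 2.0 − 9.364 = -7.364

M ≈ -7.36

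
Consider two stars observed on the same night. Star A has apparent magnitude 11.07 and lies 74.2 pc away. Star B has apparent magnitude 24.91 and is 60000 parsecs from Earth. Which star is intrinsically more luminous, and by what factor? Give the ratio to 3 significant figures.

Star A: M = m − 5 log₁₀ d + 5 = 11.07 − 5·1.8704 + 5 = 6.718
Star B: M = m − 5 log₁₀ d + 5 = 24.91 − 5·4.7782 + 5 = 6.019
ΔM = M_A − M_B = 6.718 − (6.019) = 0.699; smaller M is more luminous → Star B.
L ratio = 10^(0.4 |ΔM|) = 10^0.279 = 1.903

Star B is more luminous, by a factor of 1.90.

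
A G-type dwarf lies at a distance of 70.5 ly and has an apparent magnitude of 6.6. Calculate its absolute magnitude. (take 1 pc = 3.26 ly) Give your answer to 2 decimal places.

M ≈ 4.93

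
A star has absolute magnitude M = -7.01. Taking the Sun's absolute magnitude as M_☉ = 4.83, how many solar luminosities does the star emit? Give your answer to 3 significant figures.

L/L_☉ ≈ 54500

M − M_☉ = -7.01 − 4.83 = -11.840
L/L_☉ = 10^(−0.4 (M − M_☉)) = 10^4.736 = 54450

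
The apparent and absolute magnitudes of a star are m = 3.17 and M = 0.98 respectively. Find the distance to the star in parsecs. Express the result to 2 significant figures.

Distance modulus: m − M = 3.17 − (0.98) = 2.190
m − M = 5 log₁₀ d − 5
log₁₀ d = (m − M)/5 + 1 = 1.4380
d = 10^1.4380 = 27.42 pc

d ≈ 27 pc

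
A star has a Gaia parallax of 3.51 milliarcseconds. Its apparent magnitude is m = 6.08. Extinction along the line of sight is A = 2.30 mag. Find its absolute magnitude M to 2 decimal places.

M ≈ -3.49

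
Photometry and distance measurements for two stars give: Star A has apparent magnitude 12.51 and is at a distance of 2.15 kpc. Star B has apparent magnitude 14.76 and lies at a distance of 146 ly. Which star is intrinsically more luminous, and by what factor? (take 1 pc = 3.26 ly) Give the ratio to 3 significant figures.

Star A is more luminous, by a factor of 18300.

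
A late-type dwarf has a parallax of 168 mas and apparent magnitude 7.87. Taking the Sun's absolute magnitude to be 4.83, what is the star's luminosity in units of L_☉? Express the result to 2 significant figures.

d = 1/p = 1000/168 mas = 5.952 pc
M = m − 5 log₁₀ d + 5 = 7.87 − 5·0.7747 + 5 = 8.997
M − M_☉ = 8.997 − 4.83 = 4.167
L/L_☉ = 10^(−0.4 × 4.167) = 0.02155

L/L_☉ ≈ 0.022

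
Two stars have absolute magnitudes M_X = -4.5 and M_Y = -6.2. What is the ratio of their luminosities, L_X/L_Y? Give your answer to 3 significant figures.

L_X/L_Y ≈ 0.209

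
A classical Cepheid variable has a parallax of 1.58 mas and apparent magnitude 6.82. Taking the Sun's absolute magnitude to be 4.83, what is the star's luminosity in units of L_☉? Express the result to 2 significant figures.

L/L_☉ ≈ 640

d = 1/p = 1000/1.58 mas = 632.9 pc
M = m − 5 log₁₀ d + 5 = 6.82 − 5·2.8013 + 5 = -2.187
M − M_☉ = -2.187 − 4.83 = -7.017
L/L_☉ = 10^(−0.4 × -7.017) = 640.7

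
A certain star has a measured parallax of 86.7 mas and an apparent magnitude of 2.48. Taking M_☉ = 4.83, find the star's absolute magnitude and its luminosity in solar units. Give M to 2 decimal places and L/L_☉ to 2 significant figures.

M ≈ 2.17; L/L_☉ ≈ 12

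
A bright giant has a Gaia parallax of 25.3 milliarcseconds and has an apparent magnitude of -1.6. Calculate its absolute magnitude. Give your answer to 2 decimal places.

M ≈ -4.58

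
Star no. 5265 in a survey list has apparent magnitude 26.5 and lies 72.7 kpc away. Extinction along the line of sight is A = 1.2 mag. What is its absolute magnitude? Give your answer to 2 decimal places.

M ≈ 5.99

d = 72.7 kpc = 72700 pc
5 log₁₀(d/10 pc) = 5 log₁₀(72700) − 5 = 19.308
M = m − 5 log₁₀(d/10) − A = 26.5 − 19.308 − 1.2 = 5.992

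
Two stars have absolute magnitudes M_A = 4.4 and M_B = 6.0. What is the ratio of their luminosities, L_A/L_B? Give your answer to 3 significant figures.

L_A/L_B ≈ 4.37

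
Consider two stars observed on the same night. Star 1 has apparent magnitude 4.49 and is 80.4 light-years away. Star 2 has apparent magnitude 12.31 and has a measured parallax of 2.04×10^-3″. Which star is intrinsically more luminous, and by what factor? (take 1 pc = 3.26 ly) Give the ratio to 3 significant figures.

Star 1 is more luminous, by a factor of 3.40.

Star 1: d = 80.4 ly / 3.26 = 24.66 pc
Star 1: M = m − 5 log₁₀ d + 5 = 4.49 − 5·1.3920 + 5 = 2.530
Star 2: d = 1/p = 1/2.04×10^-3″ = 490.2 pc
Star 2: M = m − 5 log₁₀ d + 5 = 12.31 − 5·2.6904 + 5 = 3.858
ΔM = M_1 − M_2 = 2.530 − (3.858) = -1.328; smaller M is more luminous → Star 1.
L ratio = 10^(0.4 |ΔM|) = 10^0.531 = 3.399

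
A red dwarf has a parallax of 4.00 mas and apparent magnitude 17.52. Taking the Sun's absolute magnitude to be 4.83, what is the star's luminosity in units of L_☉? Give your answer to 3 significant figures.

d = 1/p = 1000/4.00 mas = 250.0 pc
M = m − 5 log₁₀ d + 5 = 17.52 − 5·2.3979 + 5 = 10.530
M − M_☉ = 10.530 − 4.83 = 5.700
L/L_☉ = 10^(−0.4 × 5.700) = 5.247×10^-3

L/L_☉ ≈ 5.25×10^-3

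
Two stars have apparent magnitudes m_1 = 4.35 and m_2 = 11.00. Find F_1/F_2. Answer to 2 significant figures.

F_1/F_2 ≈ 460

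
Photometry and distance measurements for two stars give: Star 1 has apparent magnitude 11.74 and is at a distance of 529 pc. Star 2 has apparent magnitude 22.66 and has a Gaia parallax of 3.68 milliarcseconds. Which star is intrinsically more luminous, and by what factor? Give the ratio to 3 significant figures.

Star 1 is more luminous, by a factor of 88400.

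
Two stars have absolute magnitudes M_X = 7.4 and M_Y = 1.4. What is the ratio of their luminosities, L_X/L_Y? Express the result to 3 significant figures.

L_X/L_Y ≈ 3.98×10^-3

ΔM = M_X − M_Y = 6.0
L_X/L_Y = 10^(−0.4 ΔM) = 10^-2.400 = 3.981×10^-3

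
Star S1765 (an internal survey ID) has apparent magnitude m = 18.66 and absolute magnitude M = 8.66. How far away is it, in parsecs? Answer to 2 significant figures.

d ≈ 1000 pc

Distance modulus: m − M = 18.66 − (8.66) = 10.000
m − M = 5 log₁₀ d − 5
log₁₀ d = (m − M)/5 + 1 = 3.0000
d = 10^3.0000 = 1000 pc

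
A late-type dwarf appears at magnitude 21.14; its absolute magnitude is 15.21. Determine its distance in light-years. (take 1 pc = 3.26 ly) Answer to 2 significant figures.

d ≈ 500 ly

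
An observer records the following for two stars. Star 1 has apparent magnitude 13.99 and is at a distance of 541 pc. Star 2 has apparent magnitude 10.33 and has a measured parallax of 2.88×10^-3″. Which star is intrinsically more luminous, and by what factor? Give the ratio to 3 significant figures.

Star 2 is more luminous, by a factor of 12.0.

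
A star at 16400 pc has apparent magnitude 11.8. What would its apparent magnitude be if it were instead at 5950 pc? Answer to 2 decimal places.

m ≈ 9.60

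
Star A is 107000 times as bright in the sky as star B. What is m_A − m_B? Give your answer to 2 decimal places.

m_A − m_B ≈ -12.57

Pogson: Δm = −2.5 log₁₀(ratio) = −2.5 log₁₀(107000) = −2.5 × 5.0294 = -12.573
Star A is brighter, so it has the smaller magnitude: the difference is negative.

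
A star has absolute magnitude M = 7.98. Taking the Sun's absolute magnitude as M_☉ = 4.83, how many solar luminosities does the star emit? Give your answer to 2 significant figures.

L/L_☉ ≈ 0.055

M − M_☉ = 7.98 − 4.83 = 3.150
L/L_☉ = 10^(−0.4 (M − M_☉)) = 10^-1.260 = 0.05495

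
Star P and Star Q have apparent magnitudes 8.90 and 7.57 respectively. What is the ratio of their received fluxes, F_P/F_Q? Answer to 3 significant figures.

F_P/F_Q ≈ 0.294

Magnitude difference = 1.33
Flux ratio = 10^(−0.4 Δm) = 10^(−0.4 × 1.33) = 10^-0.532 = 0.2938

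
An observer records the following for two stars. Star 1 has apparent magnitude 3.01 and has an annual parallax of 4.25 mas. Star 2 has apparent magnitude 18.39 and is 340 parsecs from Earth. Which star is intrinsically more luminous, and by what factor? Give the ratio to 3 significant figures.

Star 1 is more luminous, by a factor of 680000.

Star 1: p = 4.25 mas = 4.25×10^-3″ → d = 1/p = 235.3 pc
Star 1: M = m − 5 log₁₀ d + 5 = 3.01 − 5·2.3716 + 5 = -3.848
Star 2: M = m − 5 log₁₀ d + 5 = 18.39 − 5·2.5315 + 5 = 10.733
ΔM = M_1 − M_2 = -3.848 − (10.733) = -14.581; smaller M is more luminous → Star 1.
L ratio = 10^(0.4 |ΔM|) = 10^5.832 = 679600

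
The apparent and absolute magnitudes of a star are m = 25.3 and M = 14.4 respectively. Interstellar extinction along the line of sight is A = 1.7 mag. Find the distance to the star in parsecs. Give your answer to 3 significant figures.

m − M = 5 log₁₀(d/10 pc) + A  ⇒  25.3 − (14.4) − 1.7 = 5 log₁₀(d/10)
9.200 = 5 log₁₀(d/10)
log₁₀ d = (m − M − A)/5 + 1 = 2.8400
d = 10^2.8400 = 691.8 pc

d ≈ 692 pc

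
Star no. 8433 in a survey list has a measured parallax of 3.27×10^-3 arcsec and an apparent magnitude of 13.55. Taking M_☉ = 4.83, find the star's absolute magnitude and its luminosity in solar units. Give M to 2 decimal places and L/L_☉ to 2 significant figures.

d = 1/p = 1/3.27×10^-3″ = 305.8 pc
M = m − 5 log₁₀ d + 5 = 13.55 − 5·2.4855 + 5 = 6.123
M − M_☉ = 6.123 − 4.83 = 1.293
L/L_☉ = 10^(−0.4 × 1.293) = 0.3040

M ≈ 6.12; L/L_☉ ≈ 0.30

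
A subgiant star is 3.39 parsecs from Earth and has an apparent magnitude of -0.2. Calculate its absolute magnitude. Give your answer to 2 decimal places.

M ≈ 2.15

5 log₁₀(d/10 pc) = 5 log₁₀(3.390) − 5 = -2.349
M = m − 5 log₁₀(d/10) = -0.2 + 2.349 = 2.149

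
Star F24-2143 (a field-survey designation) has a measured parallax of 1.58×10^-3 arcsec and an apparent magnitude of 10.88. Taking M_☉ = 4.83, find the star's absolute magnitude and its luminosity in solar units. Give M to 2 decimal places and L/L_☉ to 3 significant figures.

M ≈ 1.87; L/L_☉ ≈ 15.2

d = 1/p = 1/1.58×10^-3″ = 632.9 pc
M = m − 5 log₁₀ d + 5 = 10.88 − 5·2.8013 + 5 = 1.873
M − M_☉ = 1.873 − 4.83 = -2.957
L/L_☉ = 10^(−0.4 × -2.957) = 15.23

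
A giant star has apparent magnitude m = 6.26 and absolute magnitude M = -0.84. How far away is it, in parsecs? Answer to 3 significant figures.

d ≈ 263 pc

μ = m − M = 7.100
m − M = 5 log₁₀ d − 5
log₁₀ d = (m − M)/5 + 1 = 2.4200
d = 10^2.4200 = 263.0 pc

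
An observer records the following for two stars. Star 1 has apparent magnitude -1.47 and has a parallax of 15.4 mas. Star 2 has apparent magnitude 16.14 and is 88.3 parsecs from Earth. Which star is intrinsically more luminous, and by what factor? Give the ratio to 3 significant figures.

Star 1: p = 15.4 mas = 0.0154″ → d = 1/p = 64.94 pc
Star 1: M = m − 5 log₁₀ d + 5 = -1.47 − 5·1.8125 + 5 = -5.532
Star 2: M = m − 5 log₁₀ d + 5 = 16.14 − 5·1.9460 + 5 = 11.410
ΔM = M_1 − M_2 = -5.532 − (11.410) = -16.943; smaller M is more luminous → Star 1.
L ratio = 10^(0.4 |ΔM|) = 10^6.777 = 5.985×10^6

Star 1 is more luminous, by a factor of 5.98×10^6.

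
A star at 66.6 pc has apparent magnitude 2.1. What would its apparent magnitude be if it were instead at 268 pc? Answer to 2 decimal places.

m ≈ 5.12

Flux ∝ 1/d², so Δm = 5 log₁₀(d₂/d₁) = 5 log₁₀(268/66.6) = 3.023
m₂ = m₁ + Δm = 2.1 + (3.023) = 5.123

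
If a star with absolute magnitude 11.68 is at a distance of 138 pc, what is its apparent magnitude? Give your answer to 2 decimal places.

m ≈ 17.38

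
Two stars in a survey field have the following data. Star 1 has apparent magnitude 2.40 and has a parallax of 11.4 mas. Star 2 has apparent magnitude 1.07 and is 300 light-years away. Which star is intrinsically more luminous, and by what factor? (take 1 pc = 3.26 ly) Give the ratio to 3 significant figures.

Star 2 is more luminous, by a factor of 3.75.

Star 1: p = 11.4 mas = 0.0114″ → d = 1/p = 87.72 pc
Star 1: M = m − 5 log₁₀ d + 5 = 2.40 − 5·1.9431 + 5 = -2.315
Star 2: d = 300 ly / 3.26 = 92.02 pc
Star 2: M = m − 5 log₁₀ d + 5 = 1.07 − 5·1.9639 + 5 = -3.750
ΔM = M_1 − M_2 = -2.315 − (-3.750) = 1.434; smaller M is more luminous → Star 2.
L ratio = 10^(0.4 |ΔM|) = 10^0.574 = 3.746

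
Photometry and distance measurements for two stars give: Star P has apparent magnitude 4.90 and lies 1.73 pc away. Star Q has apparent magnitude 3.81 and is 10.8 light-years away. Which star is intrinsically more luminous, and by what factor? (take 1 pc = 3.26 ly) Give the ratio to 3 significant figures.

Star Q is more luminous, by a factor of 10.0.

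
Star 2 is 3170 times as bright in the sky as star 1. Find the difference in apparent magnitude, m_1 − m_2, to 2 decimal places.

Pogson: Δm = −2.5 log₁₀(ratio) = −2.5 log₁₀(3170) = −2.5 × 3.5011 = -8.753
Star 2 is brighter so has the smaller magnitude: m_1 − m_2 is positive.

m_1 − m_2 ≈ 8.75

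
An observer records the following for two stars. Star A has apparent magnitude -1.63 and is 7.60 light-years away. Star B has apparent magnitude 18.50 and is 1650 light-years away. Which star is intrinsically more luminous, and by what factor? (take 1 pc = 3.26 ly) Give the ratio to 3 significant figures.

Star A is more luminous, by a factor of 2390.

Star A: d = 7.60 ly / 3.26 = 2.331 pc
Star A: M = m − 5 log₁₀ d + 5 = -1.63 − 5·0.3676 + 5 = 1.532
Star B: d = 1650 ly / 3.26 = 506.1 pc
Star B: M = m − 5 log₁₀ d + 5 = 18.50 − 5·2.7043 + 5 = 9.979
ΔM = M_A − M_B = 1.532 − (9.979) = -8.447; smaller M is more luminous → Star A.
L ratio = 10^(0.4 |ΔM|) = 10^3.379 = 2391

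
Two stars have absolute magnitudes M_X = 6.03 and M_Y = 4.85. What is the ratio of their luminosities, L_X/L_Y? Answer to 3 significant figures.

L_X/L_Y ≈ 0.337

ΔM = M_X − M_Y = 1.18
L_X/L_Y = 10^(−0.4 ΔM) = 10^-0.472 = 0.3373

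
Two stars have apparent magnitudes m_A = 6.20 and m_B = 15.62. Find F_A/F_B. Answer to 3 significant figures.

F_A/F_B ≈ 5860

Magnitude difference = -9.42
Flux ratio = 10^(−0.4 Δm) = 10^(−0.4 × -9.42) = 10^3.768 = 5861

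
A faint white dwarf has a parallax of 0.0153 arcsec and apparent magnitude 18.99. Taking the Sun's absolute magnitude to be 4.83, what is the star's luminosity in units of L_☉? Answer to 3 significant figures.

d = 1/p = 1/0.0153″ = 65.36 pc
M = m − 5 log₁₀ d + 5 = 18.99 − 5·1.8153 + 5 = 14.913
M − M_☉ = 14.913 − 4.83 = 10.083
L/L_☉ = 10^(−0.4 × 10.083) = 9.260×10^-5

L/L_☉ ≈ 9.26×10^-5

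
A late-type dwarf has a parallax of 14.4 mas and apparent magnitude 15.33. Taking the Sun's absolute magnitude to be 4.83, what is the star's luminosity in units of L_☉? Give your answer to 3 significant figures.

L/L_☉ ≈ 3.04×10^-3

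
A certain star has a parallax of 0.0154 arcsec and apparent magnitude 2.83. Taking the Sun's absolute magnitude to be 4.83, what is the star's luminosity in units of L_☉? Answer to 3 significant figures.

d = 1/p = 1/0.0154″ = 64.94 pc
M = m − 5 log₁₀ d + 5 = 2.83 − 5·1.8125 + 5 = -1.232
M − M_☉ = -1.232 − 4.83 = -6.062
L/L_☉ = 10^(−0.4 × -6.062) = 266.0

L/L_☉ ≈ 266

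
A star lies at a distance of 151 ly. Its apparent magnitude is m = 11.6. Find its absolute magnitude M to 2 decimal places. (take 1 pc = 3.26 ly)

M ≈ 8.27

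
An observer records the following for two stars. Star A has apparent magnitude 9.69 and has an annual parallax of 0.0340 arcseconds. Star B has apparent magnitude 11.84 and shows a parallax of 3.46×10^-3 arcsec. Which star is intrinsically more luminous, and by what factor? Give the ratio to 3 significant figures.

Star A: d = 1/p = 1/0.0340″ = 29.41 pc
Star A: M = m − 5 log₁₀ d + 5 = 9.69 − 5·1.4685 + 5 = 7.347
Star B: d = 1/p = 1/3.46×10^-3″ = 289.0 pc
Star B: M = m − 5 log₁₀ d + 5 = 11.84 − 5·2.4609 + 5 = 4.535
ΔM = M_A − M_B = 7.347 − (4.535) = 2.812; smaller M is more luminous → Star B.
L ratio = 10^(0.4 |ΔM|) = 10^1.125 = 13.33

Star B is more luminous, by a factor of 13.3.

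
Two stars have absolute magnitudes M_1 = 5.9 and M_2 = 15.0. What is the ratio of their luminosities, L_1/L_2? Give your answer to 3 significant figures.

L_1/L_2 ≈ 4370

ΔM = M_1 − M_2 = -9.1
L_1/L_2 = 10^(−0.4 ΔM) = 10^3.640 = 4365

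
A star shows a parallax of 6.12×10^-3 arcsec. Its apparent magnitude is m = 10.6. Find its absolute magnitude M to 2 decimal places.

d = 1/p = 1/6.12×10^-3″ = 163.4 pc
5 log₁₀(d/10 pc) = 5 log₁₀(163.4) − 5 = 6.066
M = m − 5 log₁₀(d/10) = 10.6 − 6.066 = 4.534

M ≈ 4.53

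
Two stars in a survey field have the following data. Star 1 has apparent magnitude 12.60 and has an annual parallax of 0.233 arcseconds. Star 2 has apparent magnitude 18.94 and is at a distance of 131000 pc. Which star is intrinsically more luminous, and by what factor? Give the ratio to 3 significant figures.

Star 2 is more luminous, by a factor of 2.71×10^6.

Star 1: d = 1/p = 1/0.233″ = 4.292 pc
Star 1: M = m − 5 log₁₀ d + 5 = 12.60 − 5·0.6326 + 5 = 14.437
Star 2: M = m − 5 log₁₀ d + 5 = 18.94 − 5·5.1173 + 5 = -1.646
ΔM = M_1 − M_2 = 14.437 − (-1.646) = 16.083; smaller M is more luminous → Star 2.
L ratio = 10^(0.4 |ΔM|) = 10^6.433 = 2.712×10^6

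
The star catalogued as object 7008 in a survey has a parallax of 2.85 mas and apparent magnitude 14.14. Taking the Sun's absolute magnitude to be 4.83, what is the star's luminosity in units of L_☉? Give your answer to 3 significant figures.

d = 1/p = 1000/2.85 mas = 350.9 pc
M = m − 5 log₁₀ d + 5 = 14.14 − 5·2.5452 + 5 = 6.414
M − M_☉ = 6.414 − 4.83 = 1.584
L/L_☉ = 10^(−0.4 × 1.584) = 0.2324

L/L_☉ ≈ 0.232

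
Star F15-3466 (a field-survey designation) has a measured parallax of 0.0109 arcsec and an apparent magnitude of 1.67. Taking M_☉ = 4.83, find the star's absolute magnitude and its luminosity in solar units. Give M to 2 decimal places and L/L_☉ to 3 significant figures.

d = 1/p = 1/0.0109″ = 91.74 pc
M = m − 5 log₁₀ d + 5 = 1.67 − 5·1.9626 + 5 = -3.143
M − M_☉ = -3.143 − 4.83 = -7.973
L/L_☉ = 10^(−0.4 × -7.973) = 1546

M ≈ -3.14; L/L_☉ ≈ 1550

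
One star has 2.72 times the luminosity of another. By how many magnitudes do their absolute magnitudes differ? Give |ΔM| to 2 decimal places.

Pogson: ΔM = −2.5 log₁₀(ratio) = −2.5 log₁₀(2.72) = −2.5 × 0.4346 = -1.086

|ΔM| ≈ 1.09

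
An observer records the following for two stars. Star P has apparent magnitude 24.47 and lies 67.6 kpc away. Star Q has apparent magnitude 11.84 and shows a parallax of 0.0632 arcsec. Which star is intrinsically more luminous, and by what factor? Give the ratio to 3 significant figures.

Star P is more luminous, by a factor of 162.

Star P: d = 67.6 kpc = 67600 pc
Star P: M = m − 5 log₁₀ d + 5 = 24.47 − 5·4.8299 + 5 = 5.320
Star Q: d = 1/p = 1/0.0632″ = 15.82 pc
Star Q: M = m − 5 log₁₀ d + 5 = 11.84 − 5·1.1993 + 5 = 10.844
ΔM = M_P − M_Q = 5.320 − (10.844) = -5.523; smaller M is more luminous → Star P.
L ratio = 10^(0.4 |ΔM|) = 10^2.209 = 161.9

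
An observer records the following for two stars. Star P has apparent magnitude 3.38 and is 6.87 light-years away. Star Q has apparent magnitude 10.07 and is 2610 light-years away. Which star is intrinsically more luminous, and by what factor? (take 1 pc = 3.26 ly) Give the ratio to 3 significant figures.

Star P: d = 6.87 ly / 3.26 = 2.107 pc
Star P: M = m − 5 log₁₀ d + 5 = 3.38 − 5·0.3237 + 5 = 6.761
Star Q: d = 2610 ly / 3.26 = 800.6 pc
Star Q: M = m − 5 log₁₀ d + 5 = 10.07 − 5·2.9034 + 5 = 0.553
ΔM = M_P − M_Q = 6.761 − (0.553) = 6.208; smaller M is more luminous → Star Q.
L ratio = 10^(0.4 |ΔM|) = 10^2.483 = 304.3

Star Q is more luminous, by a factor of 304.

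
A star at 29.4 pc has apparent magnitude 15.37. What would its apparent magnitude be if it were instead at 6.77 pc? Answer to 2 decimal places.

m ≈ 12.18

Flux ∝ 1/d², so Δm = 5 log₁₀(d₂/d₁) = 5 log₁₀(6.77/29.4) = -3.189
m₂ = m₁ + Δm = 15.37 + (-3.189) = 12.181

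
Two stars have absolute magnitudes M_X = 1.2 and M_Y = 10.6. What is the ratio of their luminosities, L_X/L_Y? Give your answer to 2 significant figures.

L_X/L_Y ≈ 5800

ΔM = M_X − M_Y = -9.4
L_X/L_Y = 10^(−0.4 ΔM) = 10^3.760 = 5754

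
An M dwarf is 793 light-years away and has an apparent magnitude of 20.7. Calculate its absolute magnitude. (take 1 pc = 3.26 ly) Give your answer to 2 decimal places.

d = 793 ly / 3.26 = 243.3 pc
5 log₁₀(d/10 pc) = 5 log₁₀(243.3) − 5 = 6.930
M = m − 5 log₁₀(d/10) = 20.7 − 6.930 = 13.770

M ≈ 13.77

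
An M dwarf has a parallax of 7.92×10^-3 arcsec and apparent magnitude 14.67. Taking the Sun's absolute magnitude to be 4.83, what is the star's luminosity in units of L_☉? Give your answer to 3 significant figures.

d = 1/p = 1/7.92×10^-3″ = 126.3 pc
M = m − 5 log₁₀ d + 5 = 14.67 − 5·2.1013 + 5 = 9.164
M − M_☉ = 9.164 − 4.83 = 4.334
L/L_☉ = 10^(−0.4 × 4.334) = 0.01847

L/L_☉ ≈ 0.0185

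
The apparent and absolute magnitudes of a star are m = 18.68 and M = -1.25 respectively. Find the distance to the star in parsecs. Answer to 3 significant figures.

d ≈ 96800 pc

Distance modulus: m − M = 18.68 − (-1.25) = 19.930
m − M = 5 log₁₀ d − 5
log₁₀ d = (m − M)/5 + 1 = 4.9860
d = 10^4.9860 = 96830 pc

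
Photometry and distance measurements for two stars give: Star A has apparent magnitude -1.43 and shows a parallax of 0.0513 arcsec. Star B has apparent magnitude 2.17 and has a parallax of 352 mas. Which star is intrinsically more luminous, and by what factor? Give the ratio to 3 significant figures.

Star A: d = 1/p = 1/0.0513″ = 19.49 pc
Star A: M = m − 5 log₁₀ d + 5 = -1.43 − 5·1.2899 + 5 = -2.879
Star B: p = 352 mas = 0.352″ → d = 1/p = 2.841 pc
Star B: M = m − 5 log₁₀ d + 5 = 2.17 − 5·0.4535 + 5 = 4.903
ΔM = M_A − M_B = -2.879 − (4.903) = -7.782; smaller M is more luminous → Star A.
L ratio = 10^(0.4 |ΔM|) = 10^3.113 = 1297

Star A is more luminous, by a factor of 1300.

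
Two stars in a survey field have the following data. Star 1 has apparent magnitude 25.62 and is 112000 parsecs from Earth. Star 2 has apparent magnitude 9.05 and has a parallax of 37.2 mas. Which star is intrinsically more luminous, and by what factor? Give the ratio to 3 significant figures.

Star 1: M = m − 5 log₁₀ d + 5 = 25.62 − 5·5.0492 + 5 = 5.374
Star 2: p = 37.2 mas = 0.0372″ → d = 1/p = 26.88 pc
Star 2: M = m − 5 log₁₀ d + 5 = 9.05 − 5·1.4295 + 5 = 6.903
ΔM = M_1 − M_2 = 5.374 − (6.903) = -1.529; smaller M is more luminous → Star 1.
L ratio = 10^(0.4 |ΔM|) = 10^0.612 = 4.088

Star 1 is more luminous, by a factor of 4.09.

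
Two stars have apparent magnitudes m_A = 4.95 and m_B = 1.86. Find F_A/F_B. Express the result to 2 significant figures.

Δm = 4.95 − (1.86) = 3.09
Flux ratio = 10^(−0.4 Δm) = 10^(−0.4 × 3.09) = 10^-1.236 = 0.05808

F_A/F_B ≈ 0.058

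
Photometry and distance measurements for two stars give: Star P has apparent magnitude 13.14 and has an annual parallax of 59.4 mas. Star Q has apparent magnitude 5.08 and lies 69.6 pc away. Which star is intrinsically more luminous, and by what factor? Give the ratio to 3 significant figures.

Star P: p = 59.4 mas = 0.0594″ → d = 1/p = 16.84 pc
Star P: M = m − 5 log₁₀ d + 5 = 13.14 − 5·1.2262 + 5 = 12.009
Star Q: M = m − 5 log₁₀ d + 5 = 5.08 − 5·1.8426 + 5 = 0.867
ΔM = M_P − M_Q = 12.009 − (0.867) = 11.142; smaller M is more luminous → Star Q.
L ratio = 10^(0.4 |ΔM|) = 10^4.457 = 28630

Star Q is more luminous, by a factor of 28600.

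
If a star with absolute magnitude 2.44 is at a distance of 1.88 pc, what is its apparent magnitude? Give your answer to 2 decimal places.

m ≈ -1.19

m = M + 5 log₁₀ d − 5 = 2.44 + 5·0.2742 − 5 = -1.189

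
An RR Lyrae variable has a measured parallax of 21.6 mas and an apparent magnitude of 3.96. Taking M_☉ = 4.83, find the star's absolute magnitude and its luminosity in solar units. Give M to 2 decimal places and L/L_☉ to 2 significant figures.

d = 1/p = 1000/21.6 mas = 46.30 pc
M = m − 5 log₁₀ d + 5 = 3.96 − 5·1.6655 + 5 = 0.632
M − M_☉ = 0.632 − 4.83 = -4.198
L/L_☉ = 10^(−0.4 × -4.198) = 47.76

M ≈ 0.63; L/L_☉ ≈ 48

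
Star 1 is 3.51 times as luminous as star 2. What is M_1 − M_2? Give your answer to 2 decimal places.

M_1 − M_2 ≈ -1.36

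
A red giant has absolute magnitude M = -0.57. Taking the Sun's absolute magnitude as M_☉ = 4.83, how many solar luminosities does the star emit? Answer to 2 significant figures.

L/L_☉ ≈ 140

M − M_☉ = -0.57 − 4.83 = -5.400
L/L_☉ = 10^(−0.4 (M − M_☉)) = 10^2.160 = 144.5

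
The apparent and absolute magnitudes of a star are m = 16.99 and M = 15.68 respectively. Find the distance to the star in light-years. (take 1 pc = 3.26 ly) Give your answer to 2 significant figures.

μ = m − M = 1.310
m − M = 5 log₁₀ d − 5
log₁₀ d = (m − M)/5 + 1 = 1.2620
d = 10^1.2620 = 18.28 pc
= 59.60 ly

d ≈ 60 ly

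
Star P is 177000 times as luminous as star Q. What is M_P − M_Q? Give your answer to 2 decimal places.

Pogson: ΔM = −2.5 log₁₀(ratio) = −2.5 log₁₀(177000) = −2.5 × 5.2480 = -13.120
Star P is brighter, so it has the smaller magnitude: the difference is negative.

M_P − M_Q ≈ -13.12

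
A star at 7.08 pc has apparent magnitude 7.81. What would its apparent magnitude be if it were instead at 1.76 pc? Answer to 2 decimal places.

Flux ∝ 1/d², so Δm = 5 log₁₀(d₂/d₁) = 5 log₁₀(1.76/7.08) = -3.023
m₂ = m₁ + Δm = 7.81 + (-3.023) = 4.787

m ≈ 4.79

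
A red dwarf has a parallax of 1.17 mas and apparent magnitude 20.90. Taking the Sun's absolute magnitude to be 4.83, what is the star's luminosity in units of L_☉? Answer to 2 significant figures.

L/L_☉ ≈ 2.7×10^-3

d = 1/p = 1000/1.17 mas = 854.7 pc
M = m − 5 log₁₀ d + 5 = 20.90 − 5·2.9318 + 5 = 11.241
M − M_☉ = 11.241 − 4.83 = 6.411
L/L_☉ = 10^(−0.4 × 6.411) = 2.727×10^-3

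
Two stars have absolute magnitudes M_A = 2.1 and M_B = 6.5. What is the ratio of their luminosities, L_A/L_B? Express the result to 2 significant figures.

ΔM = M_A − M_B = -4.4
L_A/L_B = 10^(−0.4 ΔM) = 10^1.760 = 57.54

L_A/L_B ≈ 58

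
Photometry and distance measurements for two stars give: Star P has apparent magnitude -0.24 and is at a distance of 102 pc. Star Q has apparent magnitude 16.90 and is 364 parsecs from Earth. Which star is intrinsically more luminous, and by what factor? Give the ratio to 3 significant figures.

Star P: M = m − 5 log₁₀ d + 5 = -0.24 − 5·2.0086 + 5 = -5.283
Star Q: M = m − 5 log₁₀ d + 5 = 16.90 − 5·2.5611 + 5 = 9.094
ΔM = M_P − M_Q = -5.283 − (9.094) = -14.377; smaller M is more luminous → Star P.
L ratio = 10^(0.4 |ΔM|) = 10^5.751 = 563600

Star P is more luminous, by a factor of 564000.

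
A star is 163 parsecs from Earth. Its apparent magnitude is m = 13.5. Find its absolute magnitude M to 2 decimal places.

M ≈ 7.44

5 log₁₀(d/10 pc) = 5 log₁₀(163.0) − 5 = 6.061
M = m − 5 log₁₀(d/10) = 13.5 − 6.061 = 7.439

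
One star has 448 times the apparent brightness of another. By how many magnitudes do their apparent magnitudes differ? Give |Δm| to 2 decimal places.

Pogson: Δm = −2.5 log₁₀(ratio) = −2.5 log₁₀(448) = −2.5 × 2.6513 = -6.628

|Δm| ≈ 6.63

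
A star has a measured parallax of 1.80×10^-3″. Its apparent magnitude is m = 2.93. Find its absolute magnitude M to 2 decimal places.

M ≈ -5.79

d = 1/p = 1/1.80×10^-3″ = 555.6 pc
5 log₁₀(d/10 pc) = 5 log₁₀(555.6) − 5 = 8.724
M = m − 5 log₁₀(d/10) = 2.93 − 8.724 = -5.794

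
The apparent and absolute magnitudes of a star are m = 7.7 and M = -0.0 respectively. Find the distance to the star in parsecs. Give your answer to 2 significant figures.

d ≈ 350 pc

μ = m − M = 7.700
m − M = 5 log₁₀ d − 5
log₁₀ d = (m − M)/5 + 1 = 2.5400
d = 10^2.5400 = 346.7 pc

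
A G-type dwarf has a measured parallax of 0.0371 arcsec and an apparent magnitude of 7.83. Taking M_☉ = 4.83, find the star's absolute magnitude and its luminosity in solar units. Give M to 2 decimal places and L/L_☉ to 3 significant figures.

d = 1/p = 1/0.0371″ = 26.95 pc
M = m − 5 log₁₀ d + 5 = 7.83 − 5·1.4306 + 5 = 5.677
M − M_☉ = 5.677 − 4.83 = 0.847
L/L_☉ = 10^(−0.4 × 0.847) = 0.4584

M ≈ 5.68; L/L_☉ ≈ 0.458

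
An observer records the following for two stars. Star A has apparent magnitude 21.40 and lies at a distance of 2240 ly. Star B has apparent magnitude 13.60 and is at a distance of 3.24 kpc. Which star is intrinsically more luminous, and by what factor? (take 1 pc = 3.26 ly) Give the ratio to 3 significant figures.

Star A: d = 2240 ly / 3.26 = 687.1 pc
Star A: M = m − 5 log₁₀ d + 5 = 21.40 − 5·2.8370 + 5 = 12.215
Star B: d = 3.24 kpc = 3240 pc
Star B: M = m − 5 log₁₀ d + 5 = 13.60 − 5·3.5105 + 5 = 1.047
ΔM = M_A − M_B = 12.215 − (1.047) = 11.168; smaller M is more luminous → Star B.
L ratio = 10^(0.4 |ΔM|) = 10^4.467 = 29310

Star B is more luminous, by a factor of 29300.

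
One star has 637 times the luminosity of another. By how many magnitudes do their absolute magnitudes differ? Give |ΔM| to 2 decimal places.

Pogson: ΔM = −2.5 log₁₀(ratio) = −2.5 log₁₀(637) = −2.5 × 2.8041 = -7.010

|ΔM| ≈ 7.01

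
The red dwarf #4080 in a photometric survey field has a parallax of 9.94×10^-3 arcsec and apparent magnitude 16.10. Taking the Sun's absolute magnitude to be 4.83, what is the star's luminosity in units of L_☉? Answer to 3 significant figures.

L/L_☉ ≈ 3.14×10^-3

d = 1/p = 1/9.94×10^-3″ = 100.6 pc
M = m − 5 log₁₀ d + 5 = 16.10 − 5·2.0026 + 5 = 11.087
M − M_☉ = 11.087 − 4.83 = 6.257
L/L_☉ = 10^(−0.4 × 6.257) = 3.142×10^-3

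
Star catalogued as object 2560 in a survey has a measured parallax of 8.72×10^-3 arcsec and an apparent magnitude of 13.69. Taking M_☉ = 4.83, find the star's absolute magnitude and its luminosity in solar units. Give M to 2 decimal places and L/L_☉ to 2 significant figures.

M ≈ 8.39; L/L_☉ ≈ 0.038

d = 1/p = 1/8.72×10^-3″ = 114.7 pc
M = m − 5 log₁₀ d + 5 = 13.69 − 5·2.0595 + 5 = 8.393
M − M_☉ = 8.393 − 4.83 = 3.563
L/L_☉ = 10^(−0.4 × 3.563) = 0.03758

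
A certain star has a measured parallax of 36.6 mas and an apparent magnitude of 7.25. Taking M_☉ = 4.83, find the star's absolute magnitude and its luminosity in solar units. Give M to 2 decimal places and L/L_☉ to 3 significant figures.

M ≈ 5.07; L/L_☉ ≈ 0.804

d = 1/p = 1000/36.6 mas = 27.32 pc
M = m − 5 log₁₀ d + 5 = 7.25 − 5·1.4365 + 5 = 5.067
M − M_☉ = 5.067 − 4.83 = 0.237
L/L_☉ = 10^(−0.4 × 0.237) = 0.8036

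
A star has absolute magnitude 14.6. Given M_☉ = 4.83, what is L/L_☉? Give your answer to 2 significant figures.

L/L_☉ ≈ 1.2×10^-4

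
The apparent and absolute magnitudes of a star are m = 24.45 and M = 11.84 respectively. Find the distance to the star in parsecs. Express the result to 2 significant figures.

d ≈ 3300 pc

Distance modulus: m − M = 24.45 − (11.84) = 12.610
m − M = 5 log₁₀ d − 5
log₁₀ d = (m − M)/5 + 1 = 3.5220
d = 10^3.5220 = 3327 pc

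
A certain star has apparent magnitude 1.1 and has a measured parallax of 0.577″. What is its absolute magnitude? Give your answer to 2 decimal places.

M ≈ 4.91

d = 1/p = 1/0.577″ = 1.733 pc
5 log₁₀(d/10 pc) = 5 log₁₀(1.733) − 5 = -3.806
M = m − 5 log₁₀(d/10) = 1.1 + 3.806 = 4.906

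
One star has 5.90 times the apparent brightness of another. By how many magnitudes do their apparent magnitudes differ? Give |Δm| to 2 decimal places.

Pogson: Δm = −2.5 log₁₀(ratio) = −2.5 log₁₀(5.90) = −2.5 × 0.7709 = -1.927

|Δm| ≈ 1.93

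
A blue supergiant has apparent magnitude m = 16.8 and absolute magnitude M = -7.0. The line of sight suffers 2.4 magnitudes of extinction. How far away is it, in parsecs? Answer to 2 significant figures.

d ≈ 190000 pc

m − M = 5 log₁₀(d/10 pc) + A  ⇒  16.8 − (-7.0) − 2.4 = 5 log₁₀(d/10)
21.400 = 5 log₁₀(d/10)
log₁₀ d = (m − M − A)/5 + 1 = 5.2800
d = 10^5.2800 = 190500 pc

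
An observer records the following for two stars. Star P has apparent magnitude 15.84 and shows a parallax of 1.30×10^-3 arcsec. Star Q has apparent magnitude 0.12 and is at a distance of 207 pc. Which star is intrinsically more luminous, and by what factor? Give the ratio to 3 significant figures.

Star Q is more luminous, by a factor of 141000.

Star P: d = 1/p = 1/1.30×10^-3″ = 769.2 pc
Star P: M = m − 5 log₁₀ d + 5 = 15.84 − 5·2.8861 + 5 = 6.410
Star Q: M = m − 5 log₁₀ d + 5 = 0.12 − 5·2.3160 + 5 = -6.460
ΔM = M_P − M_Q = 6.410 − (-6.460) = 12.870; smaller M is more luminous → Star Q.
L ratio = 10^(0.4 |ΔM|) = 10^5.148 = 140500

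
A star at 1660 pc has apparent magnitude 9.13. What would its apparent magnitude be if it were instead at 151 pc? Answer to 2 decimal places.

Flux ∝ 1/d², so Δm = 5 log₁₀(d₂/d₁) = 5 log₁₀(151/1660) = -5.206
m₂ = m₁ + Δm = 9.13 + (-5.206) = 3.924

m ≈ 3.92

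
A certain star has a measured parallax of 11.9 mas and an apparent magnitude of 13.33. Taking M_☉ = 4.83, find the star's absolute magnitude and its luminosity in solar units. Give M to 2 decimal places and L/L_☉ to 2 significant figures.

d = 1/p = 1000/11.9 mas = 84.03 pc
M = m − 5 log₁₀ d + 5 = 13.33 − 5·1.9245 + 5 = 8.708
M − M_☉ = 8.708 − 4.83 = 3.878
L/L_☉ = 10^(−0.4 × 3.878) = 0.02811

M ≈ 8.71; L/L_☉ ≈ 0.028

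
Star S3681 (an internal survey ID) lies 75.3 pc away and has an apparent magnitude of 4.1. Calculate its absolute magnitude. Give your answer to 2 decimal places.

M ≈ -0.28

5 log₁₀(d/10 pc) = 5 log₁₀(75.30) − 5 = 4.384
M = m − 5 log₁₀(d/10) = 4.1 − 4.384 = -0.284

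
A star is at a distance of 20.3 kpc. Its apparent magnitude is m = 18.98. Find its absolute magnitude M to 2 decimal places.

M ≈ 2.44

d = 20.3 kpc = 20300 pc
5 log₁₀(d/10 pc) = 5 log₁₀(20300) − 5 = 16.537
M = m − 5 log₁₀(d/10) = 18.98 − 16.537 = 2.443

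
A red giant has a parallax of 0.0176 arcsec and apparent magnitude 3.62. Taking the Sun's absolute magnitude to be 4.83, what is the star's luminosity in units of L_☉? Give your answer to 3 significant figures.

d = 1/p = 1/0.0176″ = 56.82 pc
M = m − 5 log₁₀ d + 5 = 3.62 − 5·1.7545 + 5 = -0.152
M − M_☉ = -0.152 − 4.83 = -4.982
L/L_☉ = 10^(−0.4 × -4.982) = 98.40

L/L_☉ ≈ 98.4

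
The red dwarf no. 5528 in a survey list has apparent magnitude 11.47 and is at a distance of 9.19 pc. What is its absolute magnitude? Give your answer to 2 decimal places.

M ≈ 11.65

5 log₁₀(d/10 pc) = 5 log₁₀(9.190) − 5 = -0.183
M = m − 5 log₁₀(d/10) = 11.47 + 0.183 = 11.653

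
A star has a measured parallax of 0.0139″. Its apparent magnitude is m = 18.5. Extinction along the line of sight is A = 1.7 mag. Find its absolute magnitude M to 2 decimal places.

M ≈ 12.52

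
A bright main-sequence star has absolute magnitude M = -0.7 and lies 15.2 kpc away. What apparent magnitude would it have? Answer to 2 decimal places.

d = 15.2 kpc = 15200 pc
m = M + 5 log₁₀ d − 5 = -0.7 + 5·4.1818 − 5 = 15.209

m ≈ 15.21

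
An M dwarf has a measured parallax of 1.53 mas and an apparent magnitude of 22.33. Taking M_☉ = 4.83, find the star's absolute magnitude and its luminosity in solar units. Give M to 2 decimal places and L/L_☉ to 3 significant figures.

M ≈ 13.25; L/L_☉ ≈ 4.27×10^-4

d = 1/p = 1000/1.53 mas = 653.6 pc
M = m − 5 log₁₀ d + 5 = 22.33 − 5·2.8153 + 5 = 13.253
M − M_☉ = 13.253 − 4.83 = 8.423
L/L_☉ = 10^(−0.4 × 8.423) = 4.272×10^-4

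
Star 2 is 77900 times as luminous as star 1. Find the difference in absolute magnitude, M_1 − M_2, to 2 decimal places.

Pogson: ΔM = −2.5 log₁₀(ratio) = −2.5 log₁₀(77900) = −2.5 × 4.8915 = -12.229
Star 2 is brighter so has the smaller magnitude: M_1 − M_2 is positive.

M_1 − M_2 ≈ 12.23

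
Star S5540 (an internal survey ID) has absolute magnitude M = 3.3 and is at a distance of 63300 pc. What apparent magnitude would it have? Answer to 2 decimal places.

m = M + 5 log₁₀ d − 5 = 3.3 + 5·4.8014 − 5 = 22.307

m ≈ 22.31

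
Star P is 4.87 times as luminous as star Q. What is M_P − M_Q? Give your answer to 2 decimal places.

M_P − M_Q ≈ -1.72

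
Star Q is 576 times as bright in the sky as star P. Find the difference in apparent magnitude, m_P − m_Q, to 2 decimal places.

m_P − m_Q ≈ 6.90

Pogson: Δm = −2.5 log₁₀(ratio) = −2.5 log₁₀(576) = −2.5 × 2.7604 = -6.901
Star Q is brighter so has the smaller magnitude: m_P − m_Q is positive.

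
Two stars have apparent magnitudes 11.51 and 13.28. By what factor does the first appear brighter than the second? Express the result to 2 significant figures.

5.1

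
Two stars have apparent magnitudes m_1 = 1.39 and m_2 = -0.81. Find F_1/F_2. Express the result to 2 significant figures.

Magnitude difference = 2.20
Flux ratio = 10^(−0.4 Δm) = 10^(−0.4 × 2.20) = 10^-0.880 = 0.1318

F_1/F_2 ≈ 0.13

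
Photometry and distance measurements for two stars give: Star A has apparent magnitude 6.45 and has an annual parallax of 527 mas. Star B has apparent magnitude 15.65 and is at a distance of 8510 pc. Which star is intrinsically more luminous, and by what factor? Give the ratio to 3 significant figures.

Star B is more luminous, by a factor of 4200.

Star A: p = 527 mas = 0.527″ → d = 1/p = 1.898 pc
Star A: M = m − 5 log₁₀ d + 5 = 6.45 − 5·0.2782 + 5 = 10.059
Star B: M = m − 5 log₁₀ d + 5 = 15.65 − 5·3.9299 + 5 = 1.000
ΔM = M_A − M_B = 10.059 − (1.000) = 9.059; smaller M is more luminous → Star B.
L ratio = 10^(0.4 |ΔM|) = 10^3.623 = 4202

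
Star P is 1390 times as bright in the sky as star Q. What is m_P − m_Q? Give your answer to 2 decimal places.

m_P − m_Q ≈ -7.86

Pogson: Δm = −2.5 log₁₀(ratio) = −2.5 log₁₀(1390) = −2.5 × 3.1430 = -7.858
Star P is brighter, so it has the smaller magnitude: the difference is negative.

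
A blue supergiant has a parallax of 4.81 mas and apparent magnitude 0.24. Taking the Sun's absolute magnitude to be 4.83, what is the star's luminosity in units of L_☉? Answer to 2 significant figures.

L/L_☉ ≈ 30000

d = 1/p = 1000/4.81 mas = 207.9 pc
M = m − 5 log₁₀ d + 5 = 0.24 − 5·2.3179 + 5 = -6.349
M − M_☉ = -6.349 − 4.83 = -11.179
L/L_☉ = 10^(−0.4 × -11.179) = 29630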